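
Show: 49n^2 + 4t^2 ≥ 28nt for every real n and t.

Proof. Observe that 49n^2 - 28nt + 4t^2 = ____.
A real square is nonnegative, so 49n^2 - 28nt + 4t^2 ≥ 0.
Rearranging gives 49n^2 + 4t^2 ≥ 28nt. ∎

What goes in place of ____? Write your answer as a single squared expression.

49n^2 - 28nt + 4t^2 is a perfect-square trinomial: the outer terms are (7n)^2 and (2t)^2, and the cross term is -2·7n·2t.
So 49n^2 - 28nt + 4t^2 = (7n - 2t)^2 ≥ 0.

(7n - 2t)^2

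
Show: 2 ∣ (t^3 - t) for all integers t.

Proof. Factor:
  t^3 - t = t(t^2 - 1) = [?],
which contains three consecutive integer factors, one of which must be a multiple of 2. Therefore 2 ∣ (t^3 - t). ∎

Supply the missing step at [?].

t(t^2 - 1) = t(t - 1)(t + 1) = (t - 1)t(t + 1).
These three factors are consecutive integers, so their product is divisible by 2.

(t - 1)t(t + 1)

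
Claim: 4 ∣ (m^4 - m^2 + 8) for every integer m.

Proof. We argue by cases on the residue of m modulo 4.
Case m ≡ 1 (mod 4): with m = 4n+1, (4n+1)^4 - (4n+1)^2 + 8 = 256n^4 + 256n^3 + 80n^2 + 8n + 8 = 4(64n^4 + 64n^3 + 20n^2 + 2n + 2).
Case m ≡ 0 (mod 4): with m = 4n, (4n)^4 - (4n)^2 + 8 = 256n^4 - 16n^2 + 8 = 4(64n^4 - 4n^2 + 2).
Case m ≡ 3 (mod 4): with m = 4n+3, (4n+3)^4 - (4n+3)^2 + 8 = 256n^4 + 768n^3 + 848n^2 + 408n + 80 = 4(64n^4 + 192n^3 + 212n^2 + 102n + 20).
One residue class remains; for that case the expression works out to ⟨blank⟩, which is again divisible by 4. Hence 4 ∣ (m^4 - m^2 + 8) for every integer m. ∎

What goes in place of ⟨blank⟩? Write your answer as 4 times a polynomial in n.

The residues treated are {1, 0, 3}, so the missing case is m ≡ 2 (mod 4); write m = 4n+2.
Then (4n+2)^4 - (4n+2)^2 + 8 = 256n^4 + 512n^3 + 368n^2 + 112n + 20 = 4(64n^4 + 128n^3 + 92n^2 + 28n + 5).

4(64n^4 + 128n^3 + 92n^2 + 28n + 5)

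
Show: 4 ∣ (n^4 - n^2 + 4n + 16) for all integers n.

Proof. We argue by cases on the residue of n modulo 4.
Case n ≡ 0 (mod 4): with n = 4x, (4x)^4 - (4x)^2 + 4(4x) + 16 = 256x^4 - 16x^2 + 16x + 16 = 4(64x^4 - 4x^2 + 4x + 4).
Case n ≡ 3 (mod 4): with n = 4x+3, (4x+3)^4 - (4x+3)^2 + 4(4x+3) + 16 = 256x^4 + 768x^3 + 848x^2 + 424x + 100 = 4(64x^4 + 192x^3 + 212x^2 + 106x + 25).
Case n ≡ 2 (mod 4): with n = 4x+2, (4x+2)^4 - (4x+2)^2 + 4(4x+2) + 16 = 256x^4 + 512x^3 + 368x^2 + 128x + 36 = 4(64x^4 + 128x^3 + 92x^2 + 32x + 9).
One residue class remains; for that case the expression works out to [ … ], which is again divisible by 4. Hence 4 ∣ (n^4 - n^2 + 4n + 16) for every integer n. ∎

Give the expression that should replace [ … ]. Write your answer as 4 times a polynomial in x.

4(64x^4 + 64x^3 + 20x^2 + 6x + 5)

The residues treated are {0, 3, 2}, so the missing case is n ≡ 1 (mod 4); write n = 4x+1.
Then (4x+1)^4 - (4x+1)^2 + 4(4x+1) + 16 = 256x^4 + 256x^3 + 80x^2 + 24x + 20 = 4(64x^4 + 64x^3 + 20x^2 + 6x + 5).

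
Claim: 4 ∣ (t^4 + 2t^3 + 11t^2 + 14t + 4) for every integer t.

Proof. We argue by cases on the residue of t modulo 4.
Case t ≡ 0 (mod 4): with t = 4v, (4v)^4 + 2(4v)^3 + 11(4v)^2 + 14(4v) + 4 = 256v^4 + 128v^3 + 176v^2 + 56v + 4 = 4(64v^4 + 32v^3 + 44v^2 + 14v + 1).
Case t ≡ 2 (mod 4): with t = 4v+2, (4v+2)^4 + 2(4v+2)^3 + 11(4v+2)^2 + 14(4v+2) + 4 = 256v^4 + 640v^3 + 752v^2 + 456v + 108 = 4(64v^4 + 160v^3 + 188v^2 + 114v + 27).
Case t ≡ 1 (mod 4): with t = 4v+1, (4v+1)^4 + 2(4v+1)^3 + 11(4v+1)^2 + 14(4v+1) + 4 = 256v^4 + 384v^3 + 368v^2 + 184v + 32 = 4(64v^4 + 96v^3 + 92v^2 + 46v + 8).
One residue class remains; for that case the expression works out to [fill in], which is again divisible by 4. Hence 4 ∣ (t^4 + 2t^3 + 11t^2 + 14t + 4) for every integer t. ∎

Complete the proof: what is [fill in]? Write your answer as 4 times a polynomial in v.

4(64v^4 + 224v^3 + 332v^2 + 242v + 70)

Only t ≡ 3 (mod 4) is unaccounted for. Put t = 4v+3:
(4v+3)^4 + 2(4v+3)^3 + 11(4v+3)^2 + 14(4v+3) + 4 expands to 256v^4 + 896v^3 + 1328v^2 + 968v + 280,
and factoring out 4 leaves 4(64v^4 + 224v^3 + 332v^2 + 242v + 70).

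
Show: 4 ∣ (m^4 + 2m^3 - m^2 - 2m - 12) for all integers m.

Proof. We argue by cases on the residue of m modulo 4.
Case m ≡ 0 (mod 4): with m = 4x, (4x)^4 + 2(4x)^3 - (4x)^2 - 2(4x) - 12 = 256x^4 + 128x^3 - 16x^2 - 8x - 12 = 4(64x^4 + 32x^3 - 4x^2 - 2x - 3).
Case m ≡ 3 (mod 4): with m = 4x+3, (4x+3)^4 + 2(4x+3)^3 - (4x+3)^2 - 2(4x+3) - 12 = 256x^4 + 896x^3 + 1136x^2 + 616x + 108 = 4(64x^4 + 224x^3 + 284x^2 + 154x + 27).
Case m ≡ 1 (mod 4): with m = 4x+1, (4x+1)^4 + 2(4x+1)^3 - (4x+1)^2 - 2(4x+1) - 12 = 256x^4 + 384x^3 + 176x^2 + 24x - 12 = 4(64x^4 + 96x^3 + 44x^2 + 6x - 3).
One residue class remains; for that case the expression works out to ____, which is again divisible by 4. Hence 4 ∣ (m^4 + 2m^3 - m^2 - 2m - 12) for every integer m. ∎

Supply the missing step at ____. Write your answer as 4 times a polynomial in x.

4(64x^4 + 160x^3 + 140x^2 + 50x + 3)

Only m ≡ 2 (mod 4) is unaccounted for. Put m = 4x+2:
(4x+2)^4 + 2(4x+2)^3 - (4x+2)^2 - 2(4x+2) - 12 expands to 256x^4 + 640x^3 + 560x^2 + 200x + 12,
and factoring out 4 leaves 4(64x^4 + 160x^3 + 140x^2 + 50x + 3).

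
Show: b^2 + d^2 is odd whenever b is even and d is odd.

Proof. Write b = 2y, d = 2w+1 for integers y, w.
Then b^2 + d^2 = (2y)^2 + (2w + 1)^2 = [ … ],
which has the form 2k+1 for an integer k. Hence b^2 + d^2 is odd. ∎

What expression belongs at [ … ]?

Expanding: (2y)^2 + (2w + 1)^2 = 4w^2 + 4w + 4y^2 + 1.
Every term except the constant is even, so this is 2(2w^2 + 2w + 2y^2) + 1,
and 2w^2 + 2w + 2y^2 ∈ ℤ gives the required form.

2(2w^2 + 2w + 2y^2) + 1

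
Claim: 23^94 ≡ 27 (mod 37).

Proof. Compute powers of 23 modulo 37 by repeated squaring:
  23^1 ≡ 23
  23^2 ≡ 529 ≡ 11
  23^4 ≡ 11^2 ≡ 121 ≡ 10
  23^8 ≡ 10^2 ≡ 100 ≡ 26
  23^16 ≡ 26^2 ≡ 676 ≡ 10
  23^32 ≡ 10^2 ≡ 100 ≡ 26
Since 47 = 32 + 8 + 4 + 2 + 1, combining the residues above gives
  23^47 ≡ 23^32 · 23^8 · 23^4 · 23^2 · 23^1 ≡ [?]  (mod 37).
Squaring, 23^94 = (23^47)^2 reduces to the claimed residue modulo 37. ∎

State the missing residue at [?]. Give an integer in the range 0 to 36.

29

Multiply the listed residues: 26 · 26 · 10 · 11 · 23 = 676 → 6760 → 74360 → 1710280.
Reducing modulo 37: 1710280 = 46223·37 + 29, so 23^47 ≡ 29.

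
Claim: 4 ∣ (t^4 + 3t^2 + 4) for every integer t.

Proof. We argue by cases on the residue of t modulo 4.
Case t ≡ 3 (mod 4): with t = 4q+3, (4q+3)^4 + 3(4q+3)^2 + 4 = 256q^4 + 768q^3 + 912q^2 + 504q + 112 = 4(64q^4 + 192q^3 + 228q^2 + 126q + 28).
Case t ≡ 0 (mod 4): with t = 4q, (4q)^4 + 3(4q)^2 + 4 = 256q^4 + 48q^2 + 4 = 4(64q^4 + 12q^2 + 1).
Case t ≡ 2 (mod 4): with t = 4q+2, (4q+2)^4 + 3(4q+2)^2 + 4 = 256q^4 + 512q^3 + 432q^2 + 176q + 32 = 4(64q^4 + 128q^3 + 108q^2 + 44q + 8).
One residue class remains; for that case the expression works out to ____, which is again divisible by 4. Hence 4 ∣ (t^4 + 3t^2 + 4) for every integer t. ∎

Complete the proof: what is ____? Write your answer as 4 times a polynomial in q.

4(64q^4 + 64q^3 + 36q^2 + 10q + 2)

The residues treated are {3, 0, 2}, so the missing case is t ≡ 1 (mod 4); write t = 4q+1.
Then (4q+1)^4 + 3(4q+1)^2 + 4 = 256q^4 + 256q^3 + 144q^2 + 40q + 8 = 4(64q^4 + 64q^3 + 36q^2 + 10q + 2).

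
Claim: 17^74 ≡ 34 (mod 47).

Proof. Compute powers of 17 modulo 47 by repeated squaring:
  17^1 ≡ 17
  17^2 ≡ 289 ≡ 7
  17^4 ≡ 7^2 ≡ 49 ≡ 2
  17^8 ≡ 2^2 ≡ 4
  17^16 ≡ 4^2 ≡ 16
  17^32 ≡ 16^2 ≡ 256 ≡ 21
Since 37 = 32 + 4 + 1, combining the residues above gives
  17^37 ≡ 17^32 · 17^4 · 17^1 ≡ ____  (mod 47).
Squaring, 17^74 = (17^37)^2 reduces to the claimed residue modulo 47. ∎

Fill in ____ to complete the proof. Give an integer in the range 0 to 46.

Multiply the listed residues: 21 · 2 · 17 = 42 → 714.
Reducing modulo 47: 714 = 15·47 + 9, so 17^37 ≡ 9.

9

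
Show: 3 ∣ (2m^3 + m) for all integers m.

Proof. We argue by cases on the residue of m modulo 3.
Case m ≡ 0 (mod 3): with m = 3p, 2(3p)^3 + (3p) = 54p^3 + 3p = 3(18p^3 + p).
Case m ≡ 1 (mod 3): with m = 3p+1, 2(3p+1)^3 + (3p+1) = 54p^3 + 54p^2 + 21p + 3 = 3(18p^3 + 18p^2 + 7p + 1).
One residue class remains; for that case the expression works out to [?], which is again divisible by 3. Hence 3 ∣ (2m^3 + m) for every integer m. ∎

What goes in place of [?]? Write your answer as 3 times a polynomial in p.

3(18p^3 + 36p^2 + 25p + 6)

The residues treated are {0, 1}, so the missing case is m ≡ 2 (mod 3); write m = 3p+2.
Then 2(3p+2)^3 + (3p+2) = 54p^3 + 108p^2 + 75p + 18 = 3(18p^3 + 36p^2 + 25p + 6).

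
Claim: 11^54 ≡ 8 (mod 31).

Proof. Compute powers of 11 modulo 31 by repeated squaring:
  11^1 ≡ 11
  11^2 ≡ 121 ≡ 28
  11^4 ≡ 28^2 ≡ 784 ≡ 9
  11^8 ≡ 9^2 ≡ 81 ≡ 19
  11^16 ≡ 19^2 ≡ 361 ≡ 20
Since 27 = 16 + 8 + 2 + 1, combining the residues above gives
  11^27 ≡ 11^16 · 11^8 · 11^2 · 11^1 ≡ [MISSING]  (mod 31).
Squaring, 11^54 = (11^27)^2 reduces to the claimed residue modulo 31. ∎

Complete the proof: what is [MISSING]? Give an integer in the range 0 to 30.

Multiply the listed residues: 20 · 19 · 28 · 11 = 380 → 10640 → 117040.
Reducing modulo 31: 117040 = 3775·31 + 15, so 11^27 ≡ 15.

15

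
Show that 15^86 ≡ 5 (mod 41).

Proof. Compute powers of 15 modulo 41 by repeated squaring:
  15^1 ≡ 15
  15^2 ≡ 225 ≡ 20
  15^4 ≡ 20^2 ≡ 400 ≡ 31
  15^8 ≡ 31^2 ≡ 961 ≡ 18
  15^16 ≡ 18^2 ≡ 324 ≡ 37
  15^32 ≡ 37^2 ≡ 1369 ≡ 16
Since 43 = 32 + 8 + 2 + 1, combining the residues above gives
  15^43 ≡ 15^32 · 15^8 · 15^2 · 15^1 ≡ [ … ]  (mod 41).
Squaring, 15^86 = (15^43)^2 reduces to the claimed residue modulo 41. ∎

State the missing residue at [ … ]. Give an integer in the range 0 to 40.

Multiply the listed residues: 16 · 18 · 20 · 15 = 288 → 5760 → 86400.
Reducing modulo 41: 86400 = 2107·41 + 13, so 15^43 ≡ 13.

13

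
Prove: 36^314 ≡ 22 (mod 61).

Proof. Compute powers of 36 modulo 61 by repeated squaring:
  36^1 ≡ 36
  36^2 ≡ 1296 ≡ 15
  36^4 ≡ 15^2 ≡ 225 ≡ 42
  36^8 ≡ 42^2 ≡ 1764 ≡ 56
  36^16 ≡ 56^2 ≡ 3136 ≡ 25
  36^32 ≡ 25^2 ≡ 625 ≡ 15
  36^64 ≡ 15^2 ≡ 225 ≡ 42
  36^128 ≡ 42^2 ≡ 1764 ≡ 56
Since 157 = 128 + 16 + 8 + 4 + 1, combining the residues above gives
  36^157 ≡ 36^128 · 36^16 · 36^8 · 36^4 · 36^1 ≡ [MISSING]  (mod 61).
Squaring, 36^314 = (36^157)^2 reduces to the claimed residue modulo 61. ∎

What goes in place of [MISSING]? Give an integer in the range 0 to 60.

Multiply the listed residues: 56 · 25 · 56 · 42 · 36 = 1400 → 78400 → 3292800 → 118540800.
Reducing modulo 61: 118540800 = 1943291·61 + 49, so 36^157 ≡ 49.

49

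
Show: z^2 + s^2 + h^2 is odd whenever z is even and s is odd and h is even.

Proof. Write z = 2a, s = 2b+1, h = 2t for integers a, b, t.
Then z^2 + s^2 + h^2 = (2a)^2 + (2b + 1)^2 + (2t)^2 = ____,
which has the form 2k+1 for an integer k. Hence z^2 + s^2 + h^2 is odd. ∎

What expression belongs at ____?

2(2a^2 + 2b^2 + 2b + 2t^2) + 1

Expanding: (2a)^2 + (2b + 1)^2 + (2t)^2 = 4a^2 + 4b^2 + 4b + 4t^2 + 1.
Every term except the constant is even, so this is 2(2a^2 + 2b^2 + 2b + 2t^2) + 1,
and 2a^2 + 2b^2 + 2b + 2t^2 ∈ ℤ gives the required form.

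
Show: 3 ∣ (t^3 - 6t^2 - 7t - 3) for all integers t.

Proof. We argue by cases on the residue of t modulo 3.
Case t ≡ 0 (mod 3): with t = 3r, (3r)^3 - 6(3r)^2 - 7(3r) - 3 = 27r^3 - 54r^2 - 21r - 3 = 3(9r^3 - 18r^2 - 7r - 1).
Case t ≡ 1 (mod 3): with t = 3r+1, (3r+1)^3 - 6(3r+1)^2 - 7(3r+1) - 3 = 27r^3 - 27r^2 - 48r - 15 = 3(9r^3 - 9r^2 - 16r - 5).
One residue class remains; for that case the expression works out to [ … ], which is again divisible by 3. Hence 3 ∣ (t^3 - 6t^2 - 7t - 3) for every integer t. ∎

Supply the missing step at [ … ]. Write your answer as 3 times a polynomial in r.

Only t ≡ 2 (mod 3) is unaccounted for. Put t = 3r+2:
(3r+2)^3 - 6(3r+2)^2 - 7(3r+2) - 3 expands to 27r^3 - 57r - 33,
and factoring out 3 leaves 3(9r^3 - 19r - 11).

3(9r^3 - 19r - 11)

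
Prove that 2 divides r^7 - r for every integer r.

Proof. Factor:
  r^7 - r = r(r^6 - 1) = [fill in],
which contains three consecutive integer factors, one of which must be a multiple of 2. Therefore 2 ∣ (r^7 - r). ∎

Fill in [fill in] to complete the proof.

(r - 1)r(r + 1)(r^4 + r^2 + 1)

r^6 - 1 = (r^2 - 1)(r^4 + r^2 + 1), and r^2 - 1 = (r-1)(r+1).
So r(r^6 - 1) = (r - 1)r(r + 1)(r^4 + r^2 + 1).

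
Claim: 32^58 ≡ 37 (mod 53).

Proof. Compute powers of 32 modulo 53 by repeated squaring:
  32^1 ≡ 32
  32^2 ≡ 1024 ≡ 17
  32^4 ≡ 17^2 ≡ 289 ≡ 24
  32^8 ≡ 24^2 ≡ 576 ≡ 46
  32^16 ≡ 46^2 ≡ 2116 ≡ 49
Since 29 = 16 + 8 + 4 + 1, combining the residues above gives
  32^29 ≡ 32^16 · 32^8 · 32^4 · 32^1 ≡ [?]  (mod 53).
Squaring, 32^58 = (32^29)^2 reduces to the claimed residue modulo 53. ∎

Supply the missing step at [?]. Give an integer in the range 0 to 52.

Multiply the listed residues: 49 · 46 · 24 · 32 = 2254 → 54096 → 1731072.
Reducing modulo 53: 1731072 = 32661·53 + 39, so 32^29 ≡ 39.

39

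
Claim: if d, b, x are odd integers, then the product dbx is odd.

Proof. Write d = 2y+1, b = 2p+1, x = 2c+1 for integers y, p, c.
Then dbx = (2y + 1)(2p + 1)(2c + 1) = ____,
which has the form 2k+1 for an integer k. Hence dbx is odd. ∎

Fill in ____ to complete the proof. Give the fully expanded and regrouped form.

(2y + 1)(2p + 1)(2c + 1) = 8cpy + 4cp + 4cy + 2c + 4py + 2p + 2y + 1
= 2(4cpy + 2cp + 2cy + c + 2py + p + y) + 1.
Since 4cpy + 2cp + 2cy + c + 2py + p + y is an integer, the product is of the form 2k+1 for an integer k.

2(4cpy + 2cp + 2cy + c + 2py + p + y) + 1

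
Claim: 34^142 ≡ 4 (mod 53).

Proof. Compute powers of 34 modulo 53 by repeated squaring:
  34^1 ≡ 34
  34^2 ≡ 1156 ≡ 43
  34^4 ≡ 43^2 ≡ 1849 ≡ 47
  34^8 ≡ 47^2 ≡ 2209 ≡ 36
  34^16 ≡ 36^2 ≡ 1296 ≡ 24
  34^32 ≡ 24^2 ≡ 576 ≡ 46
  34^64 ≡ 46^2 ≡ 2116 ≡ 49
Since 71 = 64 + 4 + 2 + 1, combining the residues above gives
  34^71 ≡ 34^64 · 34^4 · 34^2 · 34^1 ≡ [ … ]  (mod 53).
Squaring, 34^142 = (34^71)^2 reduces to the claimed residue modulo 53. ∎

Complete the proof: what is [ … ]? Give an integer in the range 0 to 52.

2

Multiply the listed residues: 49 · 47 · 43 · 34 = 2303 → 99029 → 3366986.
Reducing modulo 53: 3366986 = 63528·53 + 2, so 34^71 ≡ 2.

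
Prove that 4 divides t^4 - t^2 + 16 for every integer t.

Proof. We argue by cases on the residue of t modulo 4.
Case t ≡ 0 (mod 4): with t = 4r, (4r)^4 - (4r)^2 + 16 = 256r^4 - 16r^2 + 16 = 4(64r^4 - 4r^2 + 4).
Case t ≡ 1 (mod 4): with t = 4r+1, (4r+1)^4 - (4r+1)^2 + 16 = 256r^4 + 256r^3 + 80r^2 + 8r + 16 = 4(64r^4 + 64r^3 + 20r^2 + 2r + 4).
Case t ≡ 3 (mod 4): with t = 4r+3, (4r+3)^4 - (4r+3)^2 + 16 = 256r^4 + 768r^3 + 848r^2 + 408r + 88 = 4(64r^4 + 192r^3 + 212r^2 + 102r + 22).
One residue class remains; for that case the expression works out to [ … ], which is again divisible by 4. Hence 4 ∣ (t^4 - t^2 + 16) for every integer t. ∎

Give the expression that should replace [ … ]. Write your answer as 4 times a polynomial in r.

Only t ≡ 2 (mod 4) is unaccounted for. Put t = 4r+2:
(4r+2)^4 - (4r+2)^2 + 16 expands to 256r^4 + 512r^3 + 368r^2 + 112r + 28,
and factoring out 4 leaves 4(64r^4 + 128r^3 + 92r^2 + 28r + 7).

4(64r^4 + 128r^3 + 92r^2 + 28r + 7)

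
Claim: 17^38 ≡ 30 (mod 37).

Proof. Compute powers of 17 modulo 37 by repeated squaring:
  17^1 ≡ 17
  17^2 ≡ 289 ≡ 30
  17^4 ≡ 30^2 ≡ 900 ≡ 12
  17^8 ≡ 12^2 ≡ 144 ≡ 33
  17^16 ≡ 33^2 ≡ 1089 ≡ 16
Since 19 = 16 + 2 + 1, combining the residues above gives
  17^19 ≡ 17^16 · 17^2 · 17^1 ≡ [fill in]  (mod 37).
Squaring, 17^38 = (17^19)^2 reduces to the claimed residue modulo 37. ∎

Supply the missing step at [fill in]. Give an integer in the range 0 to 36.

20

17^16 · 17^2 · 17^1 ≡ 16 · 30 · 17 = 8160.
8160 mod 37 = 20, so 17^19 ≡ 20 (mod 37).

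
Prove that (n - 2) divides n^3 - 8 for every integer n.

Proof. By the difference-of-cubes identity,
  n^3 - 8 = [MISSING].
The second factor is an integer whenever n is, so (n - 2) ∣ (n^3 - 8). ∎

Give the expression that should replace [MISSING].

(n - 2)(n^2 + 2n + 4)

Polynomial division of n^3 - 8 by n - 2 leaves remainder 0 and quotient n^2 + 2n + 4.
Hence n^3 - 8 = (n - 2)(n^2 + 2n + 4).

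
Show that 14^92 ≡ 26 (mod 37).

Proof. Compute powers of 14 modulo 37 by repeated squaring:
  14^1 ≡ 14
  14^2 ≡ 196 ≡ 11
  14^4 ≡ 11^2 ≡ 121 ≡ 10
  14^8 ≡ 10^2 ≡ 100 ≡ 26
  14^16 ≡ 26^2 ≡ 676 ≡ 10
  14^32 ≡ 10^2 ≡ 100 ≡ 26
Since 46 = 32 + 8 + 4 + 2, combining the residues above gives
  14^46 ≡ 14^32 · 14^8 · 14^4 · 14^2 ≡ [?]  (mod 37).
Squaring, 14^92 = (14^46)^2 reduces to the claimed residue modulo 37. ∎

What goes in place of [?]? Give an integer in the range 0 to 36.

14^32 · 14^8 · 14^4 · 14^2 ≡ 26 · 26 · 10 · 11 = 74360.
74360 mod 37 = 27, so 14^46 ≡ 27 (mod 37).

27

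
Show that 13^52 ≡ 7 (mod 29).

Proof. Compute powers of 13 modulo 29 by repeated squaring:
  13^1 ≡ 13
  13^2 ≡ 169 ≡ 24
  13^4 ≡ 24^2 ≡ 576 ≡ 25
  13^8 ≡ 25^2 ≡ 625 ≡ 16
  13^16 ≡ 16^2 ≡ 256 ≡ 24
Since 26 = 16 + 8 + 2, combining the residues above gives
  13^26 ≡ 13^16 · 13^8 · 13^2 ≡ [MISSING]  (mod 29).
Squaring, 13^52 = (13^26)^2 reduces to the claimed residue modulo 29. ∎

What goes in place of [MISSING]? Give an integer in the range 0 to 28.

23

Multiply the listed residues: 24 · 16 · 24 = 384 → 9216.
Reducing modulo 29: 9216 = 317·29 + 23, so 13^26 ≡ 23.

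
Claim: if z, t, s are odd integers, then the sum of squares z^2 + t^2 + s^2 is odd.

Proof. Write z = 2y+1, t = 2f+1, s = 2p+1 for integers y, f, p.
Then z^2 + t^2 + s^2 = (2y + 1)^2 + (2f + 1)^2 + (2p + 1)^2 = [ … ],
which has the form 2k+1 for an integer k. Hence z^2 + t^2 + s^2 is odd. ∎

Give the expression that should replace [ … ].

2(2f^2 + 2f + 2p^2 + 2p + 2y^2 + 2y + 1) + 1

(2y + 1)^2 + (2f + 1)^2 + (2p + 1)^2 = 4f^2 + 4f + 4p^2 + 4p + 4y^2 + 4y + 3
= 2(2f^2 + 2f + 2p^2 + 2p + 2y^2 + 2y + 1) + 1.
Since 2f^2 + 2f + 2p^2 + 2p + 2y^2 + 2y + 1 is an integer, the sum of squares is of the form 2k+1 for an integer k.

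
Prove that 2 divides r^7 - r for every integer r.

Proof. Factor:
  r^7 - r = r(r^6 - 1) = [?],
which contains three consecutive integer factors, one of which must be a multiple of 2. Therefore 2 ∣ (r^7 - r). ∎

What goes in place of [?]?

(r - 1)r(r + 1)(r^4 + r^2 + 1)

r^6 - 1 = (r^2 - 1)(r^4 + r^2 + 1), and r^2 - 1 = (r-1)(r+1).
So r(r^6 - 1) = (r - 1)r(r + 1)(r^4 + r^2 + 1).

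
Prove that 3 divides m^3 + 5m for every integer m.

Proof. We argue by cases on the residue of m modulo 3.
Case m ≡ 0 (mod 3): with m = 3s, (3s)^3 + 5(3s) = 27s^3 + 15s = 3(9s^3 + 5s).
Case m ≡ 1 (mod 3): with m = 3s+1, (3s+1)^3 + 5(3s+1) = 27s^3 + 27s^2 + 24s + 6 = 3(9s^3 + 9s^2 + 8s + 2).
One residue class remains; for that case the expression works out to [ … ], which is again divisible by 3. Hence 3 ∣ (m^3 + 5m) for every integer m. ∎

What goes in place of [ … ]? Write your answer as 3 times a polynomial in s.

The residues treated are {0, 1}, so the missing case is m ≡ 2 (mod 3); write m = 3s+2.
Then (3s+2)^3 + 5(3s+2) = 27s^3 + 54s^2 + 51s + 18 = 3(9s^3 + 18s^2 + 17s + 6).

3(9s^3 + 18s^2 + 17s + 6)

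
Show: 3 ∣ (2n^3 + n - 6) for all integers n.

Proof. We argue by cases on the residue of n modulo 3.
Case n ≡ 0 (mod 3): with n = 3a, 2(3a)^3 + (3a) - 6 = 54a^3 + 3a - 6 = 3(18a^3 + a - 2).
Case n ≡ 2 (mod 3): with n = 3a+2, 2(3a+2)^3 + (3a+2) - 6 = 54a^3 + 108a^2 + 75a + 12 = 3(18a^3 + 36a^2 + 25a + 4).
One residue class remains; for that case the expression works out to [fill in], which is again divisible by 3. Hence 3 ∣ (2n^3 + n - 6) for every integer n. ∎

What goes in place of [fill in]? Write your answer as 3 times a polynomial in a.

The residues treated are {0, 2}, so the missing case is n ≡ 1 (mod 3); write n = 3a+1.
Then 2(3a+1)^3 + (3a+1) - 6 = 54a^3 + 54a^2 + 21a - 3 = 3(18a^3 + 18a^2 + 7a - 1).

3(18a^3 + 18a^2 + 7a - 1)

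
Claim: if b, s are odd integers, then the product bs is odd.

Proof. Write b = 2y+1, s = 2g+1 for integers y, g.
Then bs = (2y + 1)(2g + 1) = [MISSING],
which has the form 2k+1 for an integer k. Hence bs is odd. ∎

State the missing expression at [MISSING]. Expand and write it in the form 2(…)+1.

2(2gy + g + y) + 1

Expanding: (2y + 1)(2g + 1) = 4gy + 2g + 2y + 1.
Every term except the constant is even, so this is 2(2gy + g + y) + 1,
and 2gy + g + y ∈ ℤ gives the required form.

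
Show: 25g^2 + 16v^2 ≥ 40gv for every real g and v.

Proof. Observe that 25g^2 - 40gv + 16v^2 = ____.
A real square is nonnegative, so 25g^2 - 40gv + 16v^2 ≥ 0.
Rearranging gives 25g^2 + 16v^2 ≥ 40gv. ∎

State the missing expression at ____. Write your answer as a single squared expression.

25g^2 - 40gv + 16v^2 is a perfect-square trinomial: the outer terms are (5g)^2 and (4v)^2, and the cross term is -2·5g·4v.
So 25g^2 - 40gv + 16v^2 = (5g - 4v)^2 ≥ 0.

(5g - 4v)^2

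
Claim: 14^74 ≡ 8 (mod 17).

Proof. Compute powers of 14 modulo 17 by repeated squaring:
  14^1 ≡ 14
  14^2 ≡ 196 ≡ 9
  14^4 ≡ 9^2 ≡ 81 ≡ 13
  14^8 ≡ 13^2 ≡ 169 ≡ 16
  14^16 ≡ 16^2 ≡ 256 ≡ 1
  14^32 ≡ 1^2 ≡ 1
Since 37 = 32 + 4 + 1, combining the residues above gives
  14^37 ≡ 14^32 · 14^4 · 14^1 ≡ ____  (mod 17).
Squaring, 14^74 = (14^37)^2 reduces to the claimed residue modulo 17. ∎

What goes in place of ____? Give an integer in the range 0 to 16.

12

14^32 · 14^4 · 14^1 ≡ 1 · 13 · 14 = 182.
182 mod 17 = 12, so 14^37 ≡ 12 (mod 17).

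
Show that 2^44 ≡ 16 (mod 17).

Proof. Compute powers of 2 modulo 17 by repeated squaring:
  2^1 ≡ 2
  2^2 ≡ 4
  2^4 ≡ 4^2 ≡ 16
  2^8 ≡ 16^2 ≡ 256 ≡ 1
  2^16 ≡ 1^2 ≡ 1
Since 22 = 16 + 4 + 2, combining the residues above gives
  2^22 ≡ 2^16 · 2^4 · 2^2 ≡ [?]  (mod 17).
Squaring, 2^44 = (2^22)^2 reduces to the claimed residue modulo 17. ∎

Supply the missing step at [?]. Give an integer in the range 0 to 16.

Multiply the listed residues: 1 · 16 · 4 = 16 → 64.
Reducing modulo 17: 64 = 3·17 + 13, so 2^22 ≡ 13.

13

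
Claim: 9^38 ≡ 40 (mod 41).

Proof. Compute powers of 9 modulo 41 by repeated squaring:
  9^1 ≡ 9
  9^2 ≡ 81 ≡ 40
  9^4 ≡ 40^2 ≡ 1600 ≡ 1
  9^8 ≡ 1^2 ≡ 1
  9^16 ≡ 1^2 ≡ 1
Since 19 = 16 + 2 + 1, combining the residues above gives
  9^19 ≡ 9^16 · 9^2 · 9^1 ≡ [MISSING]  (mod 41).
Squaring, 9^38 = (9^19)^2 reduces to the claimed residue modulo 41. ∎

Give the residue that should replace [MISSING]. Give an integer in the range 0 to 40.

32

Multiply the listed residues: 1 · 40 · 9 = 40 → 360.
Reducing modulo 41: 360 = 8·41 + 32, so 9^19 ≡ 32.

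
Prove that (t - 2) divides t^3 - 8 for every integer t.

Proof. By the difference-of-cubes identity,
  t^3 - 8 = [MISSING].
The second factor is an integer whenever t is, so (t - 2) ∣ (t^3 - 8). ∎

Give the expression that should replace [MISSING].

(t - 2)(t^2 + 2t + 4)

Polynomial division of t^3 - 8 by t - 2 leaves remainder 0 and quotient t^2 + 2t + 4.
Hence t^3 - 8 = (t - 2)(t^2 + 2t + 4).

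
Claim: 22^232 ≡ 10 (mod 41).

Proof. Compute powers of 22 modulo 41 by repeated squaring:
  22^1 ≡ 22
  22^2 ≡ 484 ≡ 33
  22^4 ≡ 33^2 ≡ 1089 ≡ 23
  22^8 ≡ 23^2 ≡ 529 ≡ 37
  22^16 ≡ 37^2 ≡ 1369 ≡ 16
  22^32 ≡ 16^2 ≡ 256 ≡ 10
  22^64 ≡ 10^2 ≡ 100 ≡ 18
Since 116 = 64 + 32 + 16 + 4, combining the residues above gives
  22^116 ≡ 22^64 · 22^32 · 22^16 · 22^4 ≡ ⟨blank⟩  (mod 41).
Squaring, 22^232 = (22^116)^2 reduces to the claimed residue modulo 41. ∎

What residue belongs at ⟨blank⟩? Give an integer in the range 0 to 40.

22^64 · 22^32 · 22^16 · 22^4 ≡ 18 · 10 · 16 · 23 = 66240.
66240 mod 41 = 25, so 22^116 ≡ 25 (mod 41).

25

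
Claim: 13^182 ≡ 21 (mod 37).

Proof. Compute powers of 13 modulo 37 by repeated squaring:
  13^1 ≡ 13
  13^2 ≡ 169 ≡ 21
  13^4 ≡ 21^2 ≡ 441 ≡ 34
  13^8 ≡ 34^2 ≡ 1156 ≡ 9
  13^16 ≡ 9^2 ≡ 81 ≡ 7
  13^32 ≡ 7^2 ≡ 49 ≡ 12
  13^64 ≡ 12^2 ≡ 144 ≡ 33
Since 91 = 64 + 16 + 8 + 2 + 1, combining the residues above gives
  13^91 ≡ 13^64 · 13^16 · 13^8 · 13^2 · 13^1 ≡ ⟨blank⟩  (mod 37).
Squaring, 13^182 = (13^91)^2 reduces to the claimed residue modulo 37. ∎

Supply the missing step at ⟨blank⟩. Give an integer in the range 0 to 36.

24

13^64 · 13^16 · 13^8 · 13^2 · 13^1 ≡ 33 · 7 · 9 · 21 · 13 = 567567.
567567 mod 37 = 24, so 13^91 ≡ 24 (mod 37).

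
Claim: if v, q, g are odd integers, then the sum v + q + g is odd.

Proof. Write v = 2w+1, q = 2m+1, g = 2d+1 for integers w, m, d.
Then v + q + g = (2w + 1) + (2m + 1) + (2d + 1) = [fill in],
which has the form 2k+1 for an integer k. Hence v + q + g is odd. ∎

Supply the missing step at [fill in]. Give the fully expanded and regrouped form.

Expanding: (2w + 1) + (2m + 1) + (2d + 1) = 2d + 2m + 2w + 3.
Every term except the constant is even, so this is 2(d + m + w + 1) + 1,
and d + m + w + 1 ∈ ℤ gives the required form.

2(d + m + w + 1) + 1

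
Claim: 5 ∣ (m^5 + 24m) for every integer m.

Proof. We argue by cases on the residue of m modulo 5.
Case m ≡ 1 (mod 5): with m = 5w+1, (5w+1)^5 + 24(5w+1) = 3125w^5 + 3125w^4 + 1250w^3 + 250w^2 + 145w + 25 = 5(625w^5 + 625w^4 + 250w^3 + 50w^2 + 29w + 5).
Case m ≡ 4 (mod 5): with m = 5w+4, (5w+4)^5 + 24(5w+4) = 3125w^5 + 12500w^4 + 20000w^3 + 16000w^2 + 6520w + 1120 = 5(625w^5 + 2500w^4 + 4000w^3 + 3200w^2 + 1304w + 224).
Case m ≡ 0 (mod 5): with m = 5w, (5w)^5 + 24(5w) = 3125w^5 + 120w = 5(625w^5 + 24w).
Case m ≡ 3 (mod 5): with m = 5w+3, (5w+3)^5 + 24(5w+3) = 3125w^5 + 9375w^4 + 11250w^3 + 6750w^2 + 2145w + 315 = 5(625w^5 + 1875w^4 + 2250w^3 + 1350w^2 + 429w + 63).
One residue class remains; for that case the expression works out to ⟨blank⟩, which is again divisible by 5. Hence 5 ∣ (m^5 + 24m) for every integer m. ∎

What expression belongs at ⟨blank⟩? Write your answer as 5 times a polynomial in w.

5(625w^5 + 1250w^4 + 1000w^3 + 400w^2 + 104w + 16)

The residues treated are {1, 4, 0, 3}, so the missing case is m ≡ 2 (mod 5); write m = 5w+2.
Then (5w+2)^5 + 24(5w+2) = 3125w^5 + 6250w^4 + 5000w^3 + 2000w^2 + 520w + 80 = 5(625w^5 + 1250w^4 + 1000w^3 + 400w^2 + 104w + 16).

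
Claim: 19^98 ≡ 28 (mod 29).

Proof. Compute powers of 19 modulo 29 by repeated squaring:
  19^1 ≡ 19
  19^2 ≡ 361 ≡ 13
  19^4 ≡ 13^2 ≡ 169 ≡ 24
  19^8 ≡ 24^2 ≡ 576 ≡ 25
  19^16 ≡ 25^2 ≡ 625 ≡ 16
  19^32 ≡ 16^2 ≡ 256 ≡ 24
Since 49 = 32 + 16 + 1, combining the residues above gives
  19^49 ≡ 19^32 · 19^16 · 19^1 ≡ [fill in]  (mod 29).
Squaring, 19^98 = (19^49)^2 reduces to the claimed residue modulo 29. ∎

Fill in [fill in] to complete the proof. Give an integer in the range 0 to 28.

19^32 · 19^16 · 19^1 ≡ 24 · 16 · 19 = 7296.
7296 mod 29 = 17, so 19^49 ≡ 17 (mod 29).

17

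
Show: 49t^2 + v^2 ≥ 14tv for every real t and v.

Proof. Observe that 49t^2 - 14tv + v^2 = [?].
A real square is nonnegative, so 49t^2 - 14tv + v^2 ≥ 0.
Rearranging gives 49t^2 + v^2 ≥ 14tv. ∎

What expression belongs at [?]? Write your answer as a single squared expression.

49t^2 - 14tv + v^2 is a perfect-square trinomial: the outer terms are (7t)^2 and (v)^2, and the cross term is -2·7t·v.
So 49t^2 - 14tv + v^2 = (7t - v)^2 ≥ 0.

(7t - v)^2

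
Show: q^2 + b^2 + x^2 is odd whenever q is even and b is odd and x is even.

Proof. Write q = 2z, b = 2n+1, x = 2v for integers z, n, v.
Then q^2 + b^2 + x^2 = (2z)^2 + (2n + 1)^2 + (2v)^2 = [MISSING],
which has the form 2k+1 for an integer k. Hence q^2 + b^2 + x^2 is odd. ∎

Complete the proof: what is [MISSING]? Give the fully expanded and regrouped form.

Expanding: (2z)^2 + (2n + 1)^2 + (2v)^2 = 4n^2 + 4n + 4v^2 + 4z^2 + 1.
Every term except the constant is even, so this is 2(2n^2 + 2n + 2v^2 + 2z^2) + 1,
and 2n^2 + 2n + 2v^2 + 2z^2 ∈ ℤ gives the required form.

2(2n^2 + 2n + 2v^2 + 2z^2) + 1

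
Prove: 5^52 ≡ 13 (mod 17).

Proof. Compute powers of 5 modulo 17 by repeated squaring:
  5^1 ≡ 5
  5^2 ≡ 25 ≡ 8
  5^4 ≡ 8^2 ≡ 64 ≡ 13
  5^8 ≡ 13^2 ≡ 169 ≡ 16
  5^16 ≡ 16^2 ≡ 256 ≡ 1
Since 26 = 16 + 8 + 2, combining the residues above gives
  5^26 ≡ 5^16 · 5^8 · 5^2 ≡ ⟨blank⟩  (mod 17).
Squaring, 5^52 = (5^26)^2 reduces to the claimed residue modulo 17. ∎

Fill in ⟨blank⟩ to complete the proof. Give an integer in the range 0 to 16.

Multiply the listed residues: 1 · 16 · 8 = 16 → 128.
Reducing modulo 17: 128 = 7·17 + 9, so 5^26 ≡ 9.

9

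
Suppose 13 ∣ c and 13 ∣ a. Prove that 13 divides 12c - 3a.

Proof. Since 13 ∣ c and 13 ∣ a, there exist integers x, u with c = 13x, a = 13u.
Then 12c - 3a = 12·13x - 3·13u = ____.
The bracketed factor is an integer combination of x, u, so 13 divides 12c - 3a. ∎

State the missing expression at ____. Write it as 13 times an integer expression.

13(-3u + 12x)

Each term has a factor of 13: 12·13x - 3·13u = 13·(-3u + 12x).
Since -3u + 12x is an integer, 13 ∣ (12c - 3a).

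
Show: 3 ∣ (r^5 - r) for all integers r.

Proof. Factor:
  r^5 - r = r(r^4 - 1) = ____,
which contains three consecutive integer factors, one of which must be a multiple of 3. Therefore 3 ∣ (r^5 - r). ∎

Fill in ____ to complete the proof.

(r - 1)r(r + 1)(r^2 + 1)

r^4 - 1 = (r^2 - 1)(r^2 + 1), and r^2 - 1 = (r-1)(r+1).
So r(r^4 - 1) = (r - 1)r(r + 1)(r^2 + 1).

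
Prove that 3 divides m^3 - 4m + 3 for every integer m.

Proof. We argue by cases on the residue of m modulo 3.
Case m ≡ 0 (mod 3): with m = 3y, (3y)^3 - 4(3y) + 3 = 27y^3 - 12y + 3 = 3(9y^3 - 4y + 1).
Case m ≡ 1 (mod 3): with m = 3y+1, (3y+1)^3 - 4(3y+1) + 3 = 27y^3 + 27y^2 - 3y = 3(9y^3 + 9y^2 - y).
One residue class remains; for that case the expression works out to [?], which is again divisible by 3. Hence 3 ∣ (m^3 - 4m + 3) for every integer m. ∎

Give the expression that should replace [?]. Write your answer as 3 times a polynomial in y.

The residues treated are {0, 1}, so the missing case is m ≡ 2 (mod 3); write m = 3y+2.
Then (3y+2)^3 - 4(3y+2) + 3 = 27y^3 + 54y^2 + 24y + 3 = 3(9y^3 + 18y^2 + 8y + 1).

3(9y^3 + 18y^2 + 8y + 1)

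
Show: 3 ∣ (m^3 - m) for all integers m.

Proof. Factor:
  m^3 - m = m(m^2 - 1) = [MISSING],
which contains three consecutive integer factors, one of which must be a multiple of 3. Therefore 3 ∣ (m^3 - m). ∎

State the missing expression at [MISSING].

m(m^2 - 1) = m(m - 1)(m + 1) = (m - 1)m(m + 1).
These three factors are consecutive integers, so their product is divisible by 3.

(m - 1)m(m + 1)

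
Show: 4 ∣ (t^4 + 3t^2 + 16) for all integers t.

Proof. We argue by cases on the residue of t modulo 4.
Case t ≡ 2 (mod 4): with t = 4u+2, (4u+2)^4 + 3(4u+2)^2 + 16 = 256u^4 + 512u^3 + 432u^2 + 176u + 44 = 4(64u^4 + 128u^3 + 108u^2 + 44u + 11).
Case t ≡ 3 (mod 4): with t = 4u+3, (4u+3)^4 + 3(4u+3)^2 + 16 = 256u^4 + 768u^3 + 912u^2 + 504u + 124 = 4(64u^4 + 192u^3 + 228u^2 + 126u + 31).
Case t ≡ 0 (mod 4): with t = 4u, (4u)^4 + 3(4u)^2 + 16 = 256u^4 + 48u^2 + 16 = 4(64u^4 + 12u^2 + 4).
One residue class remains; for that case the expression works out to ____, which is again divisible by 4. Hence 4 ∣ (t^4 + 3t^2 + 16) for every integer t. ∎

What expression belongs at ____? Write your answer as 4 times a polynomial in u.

Only t ≡ 1 (mod 4) is unaccounted for. Put t = 4u+1:
(4u+1)^4 + 3(4u+1)^2 + 16 expands to 256u^4 + 256u^3 + 144u^2 + 40u + 20,
and factoring out 4 leaves 4(64u^4 + 64u^3 + 36u^2 + 10u + 5).

4(64u^4 + 64u^3 + 36u^2 + 10u + 5)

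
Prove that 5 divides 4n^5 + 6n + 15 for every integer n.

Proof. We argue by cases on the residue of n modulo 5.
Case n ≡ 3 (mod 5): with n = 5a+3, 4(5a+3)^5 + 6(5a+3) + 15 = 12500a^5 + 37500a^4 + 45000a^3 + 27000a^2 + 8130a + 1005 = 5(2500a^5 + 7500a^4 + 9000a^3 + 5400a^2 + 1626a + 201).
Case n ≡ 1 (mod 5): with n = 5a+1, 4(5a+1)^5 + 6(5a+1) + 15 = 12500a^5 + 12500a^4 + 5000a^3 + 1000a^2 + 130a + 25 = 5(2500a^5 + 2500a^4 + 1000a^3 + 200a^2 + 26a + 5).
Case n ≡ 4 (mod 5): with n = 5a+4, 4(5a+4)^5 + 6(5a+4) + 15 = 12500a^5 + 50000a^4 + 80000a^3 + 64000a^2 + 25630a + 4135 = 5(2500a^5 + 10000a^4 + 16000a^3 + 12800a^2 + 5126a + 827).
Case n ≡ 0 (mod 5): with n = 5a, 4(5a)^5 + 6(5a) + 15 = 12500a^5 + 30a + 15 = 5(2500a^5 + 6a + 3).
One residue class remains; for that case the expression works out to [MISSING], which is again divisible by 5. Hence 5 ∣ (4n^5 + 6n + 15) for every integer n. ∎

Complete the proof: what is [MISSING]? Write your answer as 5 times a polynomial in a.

Only n ≡ 2 (mod 5) is unaccounted for. Put n = 5a+2:
4(5a+2)^5 + 6(5a+2) + 15 expands to 12500a^5 + 25000a^4 + 20000a^3 + 8000a^2 + 1630a + 155,
and factoring out 5 leaves 5(2500a^5 + 5000a^4 + 4000a^3 + 1600a^2 + 326a + 31).

5(2500a^5 + 5000a^4 + 4000a^3 + 1600a^2 + 326a + 31)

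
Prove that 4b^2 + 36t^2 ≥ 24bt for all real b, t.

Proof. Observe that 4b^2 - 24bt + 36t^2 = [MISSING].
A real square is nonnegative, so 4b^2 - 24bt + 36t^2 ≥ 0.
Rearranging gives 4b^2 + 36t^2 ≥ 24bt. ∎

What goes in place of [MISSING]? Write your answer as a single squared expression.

The leading and trailing coefficients are 2^2 and 6^2, and 24 = 2·2·6, so the trinomial is (2b - 6t)^2.
Hence 4b^2 - 24bt + 36t^2 ≥ 0.

(2b - 6t)^2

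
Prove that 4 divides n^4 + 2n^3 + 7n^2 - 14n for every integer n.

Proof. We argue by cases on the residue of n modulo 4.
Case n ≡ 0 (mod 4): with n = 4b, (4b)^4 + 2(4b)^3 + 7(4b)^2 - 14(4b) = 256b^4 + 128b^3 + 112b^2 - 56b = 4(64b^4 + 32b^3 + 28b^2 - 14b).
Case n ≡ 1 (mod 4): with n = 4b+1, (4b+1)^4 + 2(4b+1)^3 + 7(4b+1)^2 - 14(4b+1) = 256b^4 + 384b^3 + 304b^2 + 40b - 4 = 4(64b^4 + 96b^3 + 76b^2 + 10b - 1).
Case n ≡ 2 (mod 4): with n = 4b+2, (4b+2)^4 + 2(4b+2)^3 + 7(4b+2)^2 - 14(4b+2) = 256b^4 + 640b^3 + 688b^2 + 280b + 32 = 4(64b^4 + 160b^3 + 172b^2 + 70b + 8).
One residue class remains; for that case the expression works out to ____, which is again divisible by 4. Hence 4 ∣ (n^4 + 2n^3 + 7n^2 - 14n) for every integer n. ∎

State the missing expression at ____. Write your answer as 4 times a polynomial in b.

Only n ≡ 3 (mod 4) is unaccounted for. Put n = 4b+3:
(4b+3)^4 + 2(4b+3)^3 + 7(4b+3)^2 - 14(4b+3) expands to 256b^4 + 896b^3 + 1264b^2 + 760b + 156,
and factoring out 4 leaves 4(64b^4 + 224b^3 + 316b^2 + 190b + 39).

4(64b^4 + 224b^3 + 316b^2 + 190b + 39)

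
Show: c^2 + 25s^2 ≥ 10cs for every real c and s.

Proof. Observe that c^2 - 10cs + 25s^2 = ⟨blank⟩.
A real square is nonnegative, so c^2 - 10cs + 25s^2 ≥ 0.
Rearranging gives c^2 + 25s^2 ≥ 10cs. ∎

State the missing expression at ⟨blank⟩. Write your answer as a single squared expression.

The leading and trailing coefficients are 1^2 and 5^2, and 10 = 2·1·5, so the trinomial is (c - 5s)^2.
Hence c^2 - 10cs + 25s^2 ≥ 0.

(c - 5s)^2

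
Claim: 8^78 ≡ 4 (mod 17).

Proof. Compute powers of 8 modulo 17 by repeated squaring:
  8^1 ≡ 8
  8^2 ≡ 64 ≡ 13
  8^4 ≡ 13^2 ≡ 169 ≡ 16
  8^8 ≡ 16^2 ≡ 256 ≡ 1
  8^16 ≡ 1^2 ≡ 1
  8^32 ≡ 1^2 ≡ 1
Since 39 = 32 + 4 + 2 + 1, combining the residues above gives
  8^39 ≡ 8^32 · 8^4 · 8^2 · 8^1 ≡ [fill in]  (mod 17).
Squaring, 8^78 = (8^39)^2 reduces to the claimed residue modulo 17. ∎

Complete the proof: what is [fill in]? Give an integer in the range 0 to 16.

Multiply the listed residues: 1 · 16 · 13 · 8 = 16 → 208 → 1664.
Reducing modulo 17: 1664 = 97·17 + 15, so 8^39 ≡ 15.

15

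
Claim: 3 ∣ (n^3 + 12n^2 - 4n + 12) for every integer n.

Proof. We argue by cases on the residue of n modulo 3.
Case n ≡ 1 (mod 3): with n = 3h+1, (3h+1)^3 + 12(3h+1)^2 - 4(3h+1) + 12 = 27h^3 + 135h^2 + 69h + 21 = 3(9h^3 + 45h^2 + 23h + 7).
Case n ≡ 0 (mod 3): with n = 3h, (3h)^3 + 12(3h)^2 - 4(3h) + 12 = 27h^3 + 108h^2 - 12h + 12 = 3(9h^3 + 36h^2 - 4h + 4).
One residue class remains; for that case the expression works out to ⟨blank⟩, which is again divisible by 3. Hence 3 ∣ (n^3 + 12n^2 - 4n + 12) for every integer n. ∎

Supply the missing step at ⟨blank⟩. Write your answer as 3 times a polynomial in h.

The residues treated are {1, 0}, so the missing case is n ≡ 2 (mod 3); write n = 3h+2.
Then (3h+2)^3 + 12(3h+2)^2 - 4(3h+2) + 12 = 27h^3 + 162h^2 + 168h + 60 = 3(9h^3 + 54h^2 + 56h + 20).

3(9h^3 + 54h^2 + 56h + 20)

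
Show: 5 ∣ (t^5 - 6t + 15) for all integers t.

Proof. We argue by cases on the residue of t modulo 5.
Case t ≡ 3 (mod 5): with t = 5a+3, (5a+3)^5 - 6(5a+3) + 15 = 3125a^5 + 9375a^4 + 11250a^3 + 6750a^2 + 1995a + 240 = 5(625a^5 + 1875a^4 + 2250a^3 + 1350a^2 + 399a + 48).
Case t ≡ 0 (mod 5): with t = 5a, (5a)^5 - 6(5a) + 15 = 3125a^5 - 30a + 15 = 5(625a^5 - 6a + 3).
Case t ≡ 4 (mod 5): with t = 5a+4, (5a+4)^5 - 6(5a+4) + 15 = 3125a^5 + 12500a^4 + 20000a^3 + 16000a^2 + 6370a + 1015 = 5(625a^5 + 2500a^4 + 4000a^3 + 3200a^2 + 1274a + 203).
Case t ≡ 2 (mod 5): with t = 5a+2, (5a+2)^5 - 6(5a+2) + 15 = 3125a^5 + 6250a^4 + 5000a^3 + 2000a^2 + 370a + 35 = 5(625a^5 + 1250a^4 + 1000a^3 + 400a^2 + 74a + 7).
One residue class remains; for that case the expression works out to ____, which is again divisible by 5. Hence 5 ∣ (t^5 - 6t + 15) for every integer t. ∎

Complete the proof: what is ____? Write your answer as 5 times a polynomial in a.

5(625a^5 + 625a^4 + 250a^3 + 50a^2 - a + 2)

The residues treated are {3, 0, 4, 2}, so the missing case is t ≡ 1 (mod 5); write t = 5a+1.
Then (5a+1)^5 - 6(5a+1) + 15 = 3125a^5 + 3125a^4 + 1250a^3 + 250a^2 - 5a + 10 = 5(625a^5 + 625a^4 + 250a^3 + 50a^2 - a + 2).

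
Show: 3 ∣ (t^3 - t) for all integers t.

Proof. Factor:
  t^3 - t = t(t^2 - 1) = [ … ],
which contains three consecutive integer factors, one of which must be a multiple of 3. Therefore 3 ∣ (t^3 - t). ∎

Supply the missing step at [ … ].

t(t^2 - 1) = t(t - 1)(t + 1) = (t - 1)t(t + 1).
These three factors are consecutive integers, so their product is divisible by 3.

(t - 1)t(t + 1)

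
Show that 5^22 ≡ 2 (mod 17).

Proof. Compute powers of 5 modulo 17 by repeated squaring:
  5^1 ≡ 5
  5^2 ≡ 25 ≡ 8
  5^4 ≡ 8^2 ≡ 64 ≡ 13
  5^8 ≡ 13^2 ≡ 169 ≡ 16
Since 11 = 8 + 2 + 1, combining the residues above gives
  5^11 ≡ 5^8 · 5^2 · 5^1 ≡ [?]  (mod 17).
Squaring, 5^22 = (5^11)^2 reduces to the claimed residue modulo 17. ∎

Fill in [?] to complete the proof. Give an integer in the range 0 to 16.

5^8 · 5^2 · 5^1 ≡ 16 · 8 · 5 = 640.
640 mod 17 = 11, so 5^11 ≡ 11 (mod 17).

11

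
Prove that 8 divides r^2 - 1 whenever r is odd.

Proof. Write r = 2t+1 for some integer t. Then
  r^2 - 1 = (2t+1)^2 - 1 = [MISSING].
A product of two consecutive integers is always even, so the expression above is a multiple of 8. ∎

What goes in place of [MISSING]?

(2t+1)^2 - 1 = 4t^2 + 4t + 1 - 1 = 4t^2 + 4t = 4t(t+1).
Since t and t+1 are consecutive, t(t+1) is even, and 4·(even) is a multiple of 8.

4t(t + 1)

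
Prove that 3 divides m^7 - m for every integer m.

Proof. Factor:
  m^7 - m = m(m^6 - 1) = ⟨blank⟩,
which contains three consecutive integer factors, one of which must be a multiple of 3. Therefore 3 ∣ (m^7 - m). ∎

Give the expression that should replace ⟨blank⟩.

(m - 1)m(m + 1)(m^4 + m^2 + 1)

m^6 - 1 = (m^2 - 1)(m^4 + m^2 + 1), and m^2 - 1 = (m-1)(m+1).
So m(m^6 - 1) = (m - 1)m(m + 1)(m^4 + m^2 + 1).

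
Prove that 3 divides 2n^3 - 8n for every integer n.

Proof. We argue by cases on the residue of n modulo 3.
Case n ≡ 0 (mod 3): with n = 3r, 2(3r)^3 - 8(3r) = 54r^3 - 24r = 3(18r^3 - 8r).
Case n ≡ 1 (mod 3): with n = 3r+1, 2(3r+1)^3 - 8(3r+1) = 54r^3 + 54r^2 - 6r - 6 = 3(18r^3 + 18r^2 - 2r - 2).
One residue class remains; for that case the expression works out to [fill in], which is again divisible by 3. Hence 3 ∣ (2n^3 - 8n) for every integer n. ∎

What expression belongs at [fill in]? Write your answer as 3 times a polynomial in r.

3(18r^3 + 36r^2 + 16r)

The residues treated are {0, 1}, so the missing case is n ≡ 2 (mod 3); write n = 3r+2.
Then 2(3r+2)^3 - 8(3r+2) = 54r^3 + 108r^2 + 48r = 3(18r^3 + 36r^2 + 16r).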